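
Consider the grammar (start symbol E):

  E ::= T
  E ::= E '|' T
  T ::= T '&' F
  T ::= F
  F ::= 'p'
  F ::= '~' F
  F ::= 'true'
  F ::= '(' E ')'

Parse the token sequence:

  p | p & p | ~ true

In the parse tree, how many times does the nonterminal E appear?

[E [E [E [T [F p]]] | [T [T [F p]] & [F p]]] | [T [F ~ [F true]]]]

3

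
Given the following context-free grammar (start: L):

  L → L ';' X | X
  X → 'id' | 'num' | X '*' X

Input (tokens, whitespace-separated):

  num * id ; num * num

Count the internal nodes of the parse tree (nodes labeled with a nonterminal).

8

[L [L [X [X num] * [X id]]] ; [X [X num] * [X num]]]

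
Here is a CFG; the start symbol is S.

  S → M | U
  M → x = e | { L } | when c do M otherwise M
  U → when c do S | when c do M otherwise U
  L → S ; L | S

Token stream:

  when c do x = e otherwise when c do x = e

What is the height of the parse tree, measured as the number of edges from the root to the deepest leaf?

[S [U when c do [M x = e] otherwise [U when c do [S [M x = e]]]]]

5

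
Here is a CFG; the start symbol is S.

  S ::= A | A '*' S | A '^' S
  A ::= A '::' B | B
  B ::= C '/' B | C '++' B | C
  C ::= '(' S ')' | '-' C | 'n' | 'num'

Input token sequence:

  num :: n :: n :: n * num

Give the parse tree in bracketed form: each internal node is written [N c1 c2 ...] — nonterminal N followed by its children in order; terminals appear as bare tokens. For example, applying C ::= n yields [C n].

S
A * S
A :: B * S
A :: B :: B * S
A :: B :: B :: B * S
B :: B :: B :: B * S
C :: B :: B :: B * S
num :: B :: B :: B * S
num :: C :: B :: B * S
num :: n :: B :: B * S
num :: n :: C :: B * S
num :: n :: n :: B * S
num :: n :: n :: C * S
num :: n :: n :: n * S
num :: n :: n :: n * A
num :: n :: n :: n * B
num :: n :: n :: n * C
num :: n :: n :: n * num

[S [A [A [A [A [B [C num]]] :: [B [C n]]] :: [B [C n]]] :: [B [C n]]] * [S [A [B [C num]]]]]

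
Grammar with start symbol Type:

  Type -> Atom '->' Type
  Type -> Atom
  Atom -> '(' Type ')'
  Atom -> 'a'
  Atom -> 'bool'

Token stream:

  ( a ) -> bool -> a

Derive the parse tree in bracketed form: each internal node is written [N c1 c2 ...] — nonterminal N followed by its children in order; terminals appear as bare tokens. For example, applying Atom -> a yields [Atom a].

Type
Atom -> Type
( Type ) -> Type
( Atom ) -> Type
( a ) -> Type
( a ) -> Atom -> Type
( a ) -> bool -> Type
( a ) -> bool -> Atom
( a ) -> bool -> a

[Type [Atom ( [Type [Atom a]] )] -> [Type [Atom bool] -> [Type [Atom a]]]]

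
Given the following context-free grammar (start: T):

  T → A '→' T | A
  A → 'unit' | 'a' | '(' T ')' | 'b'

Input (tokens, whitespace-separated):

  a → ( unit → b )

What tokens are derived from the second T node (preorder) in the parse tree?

[T [A a] → [T [A ( [T [A unit] → [T [A b]]] )]]]

( unit → b )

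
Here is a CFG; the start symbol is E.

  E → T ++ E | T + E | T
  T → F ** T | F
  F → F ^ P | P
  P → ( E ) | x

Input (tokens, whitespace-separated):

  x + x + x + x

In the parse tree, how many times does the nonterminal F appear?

[E [T [F [P x]]] + [E [T [F [P x]]] + [E [T [F [P x]]] + [E [T [F [P x]]]]]]]

4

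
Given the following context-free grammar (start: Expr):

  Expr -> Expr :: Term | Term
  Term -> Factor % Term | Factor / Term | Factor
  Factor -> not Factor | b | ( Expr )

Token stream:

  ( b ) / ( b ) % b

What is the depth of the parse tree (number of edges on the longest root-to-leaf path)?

7

[Expr [Term [Factor ( [Expr [Term [Factor b]]] )] / [Term [Factor ( [Expr [Term [Factor b]]] )] % [Term [Factor b]]]]]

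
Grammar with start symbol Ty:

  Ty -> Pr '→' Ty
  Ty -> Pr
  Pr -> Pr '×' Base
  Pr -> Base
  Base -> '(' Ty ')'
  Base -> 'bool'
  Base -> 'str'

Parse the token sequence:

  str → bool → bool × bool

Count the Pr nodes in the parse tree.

4

[Ty [Pr [Base str]] → [Ty [Pr [Base bool]] → [Ty [Pr [Pr [Base bool]] × [Base bool]]]]]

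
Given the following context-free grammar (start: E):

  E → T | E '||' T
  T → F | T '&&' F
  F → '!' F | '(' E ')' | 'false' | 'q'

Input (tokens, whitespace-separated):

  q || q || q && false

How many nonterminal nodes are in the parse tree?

[E [E [E [T [F q]]] || [T [F q]]] || [T [T [F q]] && [F false]]]

11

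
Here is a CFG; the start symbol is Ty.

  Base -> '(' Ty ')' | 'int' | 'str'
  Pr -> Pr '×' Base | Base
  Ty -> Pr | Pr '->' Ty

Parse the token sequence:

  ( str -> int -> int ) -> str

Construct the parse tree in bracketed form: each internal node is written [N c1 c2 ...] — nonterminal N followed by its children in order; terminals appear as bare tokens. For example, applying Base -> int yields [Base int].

Ty
Pr -> Ty
Base -> Ty
( Ty ) -> Ty
( Pr -> Ty ) -> Ty
( Base -> Ty ) -> Ty
( str -> Ty ) -> Ty
( str -> Pr -> Ty ) -> Ty
( str -> Base -> Ty ) -> Ty
( str -> int -> Ty ) -> Ty
( str -> int -> Pr ) -> Ty
( str -> int -> Base ) -> Ty
( str -> int -> int ) -> Ty
( str -> int -> int ) -> Pr
( str -> int -> int ) -> Base
( str -> int -> int ) -> str

[Ty [Pr [Base ( [Ty [Pr [Base str]] -> [Ty [Pr [Base int]] -> [Ty [Pr [Base int]]]]] )]] -> [Ty [Pr [Base str]]]]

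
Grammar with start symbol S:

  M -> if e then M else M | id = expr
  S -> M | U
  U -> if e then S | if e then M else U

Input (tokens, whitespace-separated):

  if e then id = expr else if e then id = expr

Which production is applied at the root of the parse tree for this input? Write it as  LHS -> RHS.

[S [U if e then [M id = expr] else [U if e then [S [M id = expr]]]]]

S -> U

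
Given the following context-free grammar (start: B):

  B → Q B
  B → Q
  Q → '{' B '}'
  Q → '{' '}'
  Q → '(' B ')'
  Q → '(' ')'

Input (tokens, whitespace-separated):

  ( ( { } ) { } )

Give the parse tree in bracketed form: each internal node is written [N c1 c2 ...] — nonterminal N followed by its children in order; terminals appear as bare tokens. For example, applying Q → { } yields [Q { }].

B
Q
( B )
( Q B )
( ( B ) B )
( ( Q ) B )
( ( { } ) B )
( ( { } ) Q )
( ( { } ) { } )

[B [Q ( [B [Q ( [B [Q { }]] )] [B [Q { }]]] )]]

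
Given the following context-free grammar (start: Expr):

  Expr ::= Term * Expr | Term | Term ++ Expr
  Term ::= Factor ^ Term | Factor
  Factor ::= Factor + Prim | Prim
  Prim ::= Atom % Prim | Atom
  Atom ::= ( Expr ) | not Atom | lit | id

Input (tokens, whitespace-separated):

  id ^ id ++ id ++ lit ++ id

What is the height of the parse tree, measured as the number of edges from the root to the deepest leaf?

[Expr [Term [Factor [Prim [Atom id]]] ^ [Term [Factor [Prim [Atom id]]]]] ++ [Expr [Term [Factor [Prim [Atom id]]]] ++ [Expr [Term [Factor [Prim [Atom lit]]]] ++ [Expr [Term [Factor [Prim [Atom id]]]]]]]]

8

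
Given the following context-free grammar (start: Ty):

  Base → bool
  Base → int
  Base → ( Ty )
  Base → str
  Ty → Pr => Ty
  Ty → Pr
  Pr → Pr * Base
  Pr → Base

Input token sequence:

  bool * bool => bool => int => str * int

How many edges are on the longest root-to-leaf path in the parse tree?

[Ty [Pr [Pr [Base bool]] * [Base bool]] => [Ty [Pr [Base bool]] => [Ty [Pr [Base int]] => [Ty [Pr [Pr [Base str]] * [Base int]]]]]]

7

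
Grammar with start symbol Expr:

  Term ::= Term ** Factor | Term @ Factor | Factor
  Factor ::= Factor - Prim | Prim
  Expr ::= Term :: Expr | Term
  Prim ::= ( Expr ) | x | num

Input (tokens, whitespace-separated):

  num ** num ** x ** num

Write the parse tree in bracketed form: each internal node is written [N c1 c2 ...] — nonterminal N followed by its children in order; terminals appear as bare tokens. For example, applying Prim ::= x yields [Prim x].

[Expr [Term [Term [Term [Term [Factor [Prim num]]] ** [Factor [Prim num]]] ** [Factor [Prim x]]] ** [Factor [Prim num]]]]

Expr
Term
Term ** Factor
Term ** Factor ** Factor
Term ** Factor ** Factor ** Factor
Factor ** Factor ** Factor ** Factor
Prim ** Factor ** Factor ** Factor
num ** Factor ** Factor ** Factor
num ** Prim ** Factor ** Factor
num ** num ** Factor ** Factor
num ** num ** Prim ** Factor
num ** num ** x ** Factor
num ** num ** x ** Prim
num ** num ** x ** num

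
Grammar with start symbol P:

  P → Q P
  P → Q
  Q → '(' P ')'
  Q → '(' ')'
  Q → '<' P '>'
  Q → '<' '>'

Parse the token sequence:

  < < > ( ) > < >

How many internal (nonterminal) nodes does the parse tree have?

[P [Q < [P [Q < >] [P [Q ( )]]] >] [P [Q < >]]]

8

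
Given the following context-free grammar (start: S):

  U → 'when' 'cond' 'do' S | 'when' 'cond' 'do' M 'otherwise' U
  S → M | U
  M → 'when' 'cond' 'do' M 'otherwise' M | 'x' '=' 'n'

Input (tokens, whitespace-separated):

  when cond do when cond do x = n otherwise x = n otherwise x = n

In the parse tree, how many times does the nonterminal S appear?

1

[S [M when cond do [M when cond do [M x = n] otherwise [M x = n]] otherwise [M x = n]]]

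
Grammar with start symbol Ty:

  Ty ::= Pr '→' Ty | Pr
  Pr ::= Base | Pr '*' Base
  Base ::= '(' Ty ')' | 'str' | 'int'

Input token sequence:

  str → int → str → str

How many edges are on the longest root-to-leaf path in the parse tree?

[Ty [Pr [Base str]] → [Ty [Pr [Base int]] → [Ty [Pr [Base str]] → [Ty [Pr [Base str]]]]]]

6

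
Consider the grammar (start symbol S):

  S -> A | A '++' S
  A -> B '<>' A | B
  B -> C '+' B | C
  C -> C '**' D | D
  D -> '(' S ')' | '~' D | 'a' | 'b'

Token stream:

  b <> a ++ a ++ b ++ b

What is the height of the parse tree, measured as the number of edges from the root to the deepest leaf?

[S [A [B [C [D b]]] <> [A [B [C [D a]]]]] ++ [S [A [B [C [D a]]]] ++ [S [A [B [C [D b]]]] ++ [S [A [B [C [D b]]]]]]]]

8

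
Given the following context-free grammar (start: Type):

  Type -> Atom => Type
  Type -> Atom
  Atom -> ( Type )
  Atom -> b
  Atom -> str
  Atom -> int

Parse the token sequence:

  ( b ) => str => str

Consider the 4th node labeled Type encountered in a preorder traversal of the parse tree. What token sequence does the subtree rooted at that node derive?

str

[Type [Atom ( [Type [Atom b]] )] => [Type [Atom str] => [Type [Atom str]]]]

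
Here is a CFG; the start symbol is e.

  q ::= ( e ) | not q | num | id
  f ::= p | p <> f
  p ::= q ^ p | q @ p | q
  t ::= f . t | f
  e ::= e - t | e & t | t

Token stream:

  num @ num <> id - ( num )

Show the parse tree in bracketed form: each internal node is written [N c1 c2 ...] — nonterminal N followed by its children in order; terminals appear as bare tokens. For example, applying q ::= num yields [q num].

e
e - t
t - t
f - t
p <> f - t
q @ p <> f - t
num @ p <> f - t
num @ q <> f - t
num @ num <> f - t
num @ num <> p - t
num @ num <> q - t
num @ num <> id - t
num @ num <> id - f
num @ num <> id - p
num @ num <> id - q
num @ num <> id - ( e )
num @ num <> id - ( t )
num @ num <> id - ( f )
num @ num <> id - ( p )
num @ num <> id - ( q )
num @ num <> id - ( num )

[e [e [t [f [p [q num] @ [p [q num]]] <> [f [p [q id]]]]]] - [t [f [p [q ( [e [t [f [p [q num]]]]] )]]]]]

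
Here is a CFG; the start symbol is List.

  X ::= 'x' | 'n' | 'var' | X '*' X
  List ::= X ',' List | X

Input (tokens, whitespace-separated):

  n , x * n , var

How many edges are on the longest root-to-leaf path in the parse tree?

4

[List [X n] , [List [X [X x] * [X n]] , [List [X var]]]]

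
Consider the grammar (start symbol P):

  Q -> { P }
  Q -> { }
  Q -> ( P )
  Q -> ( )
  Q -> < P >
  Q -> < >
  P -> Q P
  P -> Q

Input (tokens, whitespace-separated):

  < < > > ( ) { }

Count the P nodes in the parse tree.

[P [Q < [P [Q < >]] >] [P [Q ( )] [P [Q { }]]]]

4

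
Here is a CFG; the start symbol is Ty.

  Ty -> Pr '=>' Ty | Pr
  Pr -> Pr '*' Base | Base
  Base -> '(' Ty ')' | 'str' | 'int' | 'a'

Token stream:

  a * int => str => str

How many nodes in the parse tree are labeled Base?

4

[Ty [Pr [Pr [Base a]] * [Base int]] => [Ty [Pr [Base str]] => [Ty [Pr [Base str]]]]]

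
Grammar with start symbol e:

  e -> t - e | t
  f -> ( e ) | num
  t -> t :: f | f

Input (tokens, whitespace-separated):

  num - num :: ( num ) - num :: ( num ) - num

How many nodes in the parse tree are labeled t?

[e [t [f num]] - [e [t [t [f num]] :: [f ( [e [t [f num]]] )]] - [e [t [t [f num]] :: [f ( [e [t [f num]]] )]] - [e [t [f num]]]]]]

8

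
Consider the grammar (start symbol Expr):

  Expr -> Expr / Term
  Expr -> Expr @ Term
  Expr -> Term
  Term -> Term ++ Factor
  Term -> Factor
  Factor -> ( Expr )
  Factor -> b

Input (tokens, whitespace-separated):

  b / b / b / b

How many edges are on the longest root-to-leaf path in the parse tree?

[Expr [Expr [Expr [Expr [Term [Factor b]]] / [Term [Factor b]]] / [Term [Factor b]]] / [Term [Factor b]]]

6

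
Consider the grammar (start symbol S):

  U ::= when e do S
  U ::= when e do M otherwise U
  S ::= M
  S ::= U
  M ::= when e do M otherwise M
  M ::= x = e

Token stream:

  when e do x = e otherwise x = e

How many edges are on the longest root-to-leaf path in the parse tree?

[S [M when e do [M x = e] otherwise [M x = e]]]

3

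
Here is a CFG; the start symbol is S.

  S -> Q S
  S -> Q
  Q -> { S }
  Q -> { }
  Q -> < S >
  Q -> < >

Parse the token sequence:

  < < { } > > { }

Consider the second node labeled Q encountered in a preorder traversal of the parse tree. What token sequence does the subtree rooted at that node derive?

[S [Q < [S [Q < [S [Q { }]] >]] >] [S [Q { }]]]

< { } >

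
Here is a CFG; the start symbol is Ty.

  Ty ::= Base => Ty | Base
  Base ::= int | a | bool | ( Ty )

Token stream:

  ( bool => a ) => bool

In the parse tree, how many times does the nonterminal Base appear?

[Ty [Base ( [Ty [Base bool] => [Ty [Base a]]] )] => [Ty [Base bool]]]

4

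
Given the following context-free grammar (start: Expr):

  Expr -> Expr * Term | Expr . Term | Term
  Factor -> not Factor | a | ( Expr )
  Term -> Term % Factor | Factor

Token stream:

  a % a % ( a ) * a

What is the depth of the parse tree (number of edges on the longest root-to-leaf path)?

7

[Expr [Expr [Term [Term [Term [Factor a]] % [Factor a]] % [Factor ( [Expr [Term [Factor a]]] )]]] * [Term [Factor a]]]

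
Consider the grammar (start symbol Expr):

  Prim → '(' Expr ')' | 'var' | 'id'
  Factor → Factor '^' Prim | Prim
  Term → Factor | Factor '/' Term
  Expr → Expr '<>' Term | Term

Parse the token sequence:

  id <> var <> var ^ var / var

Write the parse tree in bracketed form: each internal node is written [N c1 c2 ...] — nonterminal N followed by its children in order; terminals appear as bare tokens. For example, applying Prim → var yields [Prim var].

[Expr [Expr [Expr [Term [Factor [Prim id]]]] <> [Term [Factor [Prim var]]]] <> [Term [Factor [Factor [Prim var]] ^ [Prim var]] / [Term [Factor [Prim var]]]]]

Expr
Expr <> Term
Expr <> Term <> Term
Term <> Term <> Term
Factor <> Term <> Term
Prim <> Term <> Term
id <> Term <> Term
id <> Factor <> Term
id <> Prim <> Term
id <> var <> Term
id <> var <> Factor / Term
id <> var <> Factor ^ Prim / Term
id <> var <> Prim ^ Prim / Term
id <> var <> var ^ Prim / Term
id <> var <> var ^ var / Term
id <> var <> var ^ var / Factor
id <> var <> var ^ var / Prim
id <> var <> var ^ var / var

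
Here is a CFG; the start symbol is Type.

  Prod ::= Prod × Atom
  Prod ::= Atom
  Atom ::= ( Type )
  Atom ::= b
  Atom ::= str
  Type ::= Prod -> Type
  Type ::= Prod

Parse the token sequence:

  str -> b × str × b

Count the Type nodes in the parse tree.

[Type [Prod [Atom str]] -> [Type [Prod [Prod [Prod [Atom b]] × [Atom str]] × [Atom b]]]]

2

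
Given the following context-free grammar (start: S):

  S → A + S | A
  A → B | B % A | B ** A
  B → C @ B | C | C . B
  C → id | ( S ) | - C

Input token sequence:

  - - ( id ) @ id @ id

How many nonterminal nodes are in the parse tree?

14

[S [A [B [C - [C - [C ( [S [A [B [C id]]]] )]]] @ [B [C id] @ [B [C id]]]]]]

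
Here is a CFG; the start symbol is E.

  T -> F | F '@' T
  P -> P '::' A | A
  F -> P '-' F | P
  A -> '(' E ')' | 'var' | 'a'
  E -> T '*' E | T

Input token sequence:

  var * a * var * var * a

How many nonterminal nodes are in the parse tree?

[E [T [F [P [A var]]]] * [E [T [F [P [A a]]]] * [E [T [F [P [A var]]]] * [E [T [F [P [A var]]]] * [E [T [F [P [A a]]]]]]]]]

25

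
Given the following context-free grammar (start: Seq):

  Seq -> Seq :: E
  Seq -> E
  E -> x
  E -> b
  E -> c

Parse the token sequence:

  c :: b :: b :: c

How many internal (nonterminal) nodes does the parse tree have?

8

[Seq [Seq [Seq [Seq [E c]] :: [E b]] :: [E b]] :: [E c]]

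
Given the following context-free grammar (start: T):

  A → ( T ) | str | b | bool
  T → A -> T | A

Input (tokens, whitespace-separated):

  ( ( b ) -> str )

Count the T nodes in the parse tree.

[T [A ( [T [A ( [T [A b]] )] -> [T [A str]]] )]]

4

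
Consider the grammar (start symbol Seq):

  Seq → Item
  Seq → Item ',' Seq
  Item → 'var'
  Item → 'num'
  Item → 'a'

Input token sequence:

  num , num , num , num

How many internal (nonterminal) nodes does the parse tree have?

[Seq [Item num] , [Seq [Item num] , [Seq [Item num] , [Seq [Item num]]]]]

8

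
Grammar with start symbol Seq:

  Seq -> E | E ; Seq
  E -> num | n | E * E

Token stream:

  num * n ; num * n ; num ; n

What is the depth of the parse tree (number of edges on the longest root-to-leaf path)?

[Seq [E [E num] * [E n]] ; [Seq [E [E num] * [E n]] ; [Seq [E num] ; [Seq [E n]]]]]

5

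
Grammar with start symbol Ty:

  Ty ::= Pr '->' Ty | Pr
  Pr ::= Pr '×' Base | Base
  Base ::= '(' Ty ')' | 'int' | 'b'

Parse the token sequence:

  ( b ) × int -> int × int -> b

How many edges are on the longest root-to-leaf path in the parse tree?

7

[Ty [Pr [Pr [Base ( [Ty [Pr [Base b]]] )]] × [Base int]] -> [Ty [Pr [Pr [Base int]] × [Base int]] -> [Ty [Pr [Base b]]]]]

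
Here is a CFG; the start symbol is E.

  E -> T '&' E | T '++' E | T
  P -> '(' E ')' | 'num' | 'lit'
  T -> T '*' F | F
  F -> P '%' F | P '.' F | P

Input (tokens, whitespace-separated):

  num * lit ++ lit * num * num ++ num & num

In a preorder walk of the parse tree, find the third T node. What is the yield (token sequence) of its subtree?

lit * num * num

[E [T [T [F [P num]]] * [F [P lit]]] ++ [E [T [T [T [F [P lit]]] * [F [P num]]] * [F [P num]]] ++ [E [T [F [P num]]] & [E [T [F [P num]]]]]]]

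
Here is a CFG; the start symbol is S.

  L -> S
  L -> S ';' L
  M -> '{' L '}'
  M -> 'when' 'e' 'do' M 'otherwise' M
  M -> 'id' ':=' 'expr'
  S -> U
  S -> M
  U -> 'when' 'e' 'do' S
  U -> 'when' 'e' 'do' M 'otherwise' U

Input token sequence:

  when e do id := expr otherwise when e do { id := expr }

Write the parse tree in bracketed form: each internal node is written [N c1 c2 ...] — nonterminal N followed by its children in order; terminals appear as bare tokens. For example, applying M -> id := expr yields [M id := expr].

[S [U when e do [M id := expr] otherwise [U when e do [S [M { [L [S [M id := expr]]] }]]]]]

S
U
when e do M otherwise U
when e do id := expr otherwise U
when e do id := expr otherwise when e do S
when e do id := expr otherwise when e do M
when e do id := expr otherwise when e do { L }
when e do id := expr otherwise when e do { S }
when e do id := expr otherwise when e do { M }
when e do id := expr otherwise when e do { id := expr }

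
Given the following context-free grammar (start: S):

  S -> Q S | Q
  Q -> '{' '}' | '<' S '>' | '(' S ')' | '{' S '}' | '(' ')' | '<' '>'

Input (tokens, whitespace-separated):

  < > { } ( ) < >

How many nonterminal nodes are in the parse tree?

[S [Q < >] [S [Q { }] [S [Q ( )] [S [Q < >]]]]]

8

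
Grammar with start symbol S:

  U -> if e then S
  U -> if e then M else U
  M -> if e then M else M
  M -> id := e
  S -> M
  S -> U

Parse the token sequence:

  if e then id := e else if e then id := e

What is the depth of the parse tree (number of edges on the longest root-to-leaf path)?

5

[S [U if e then [M id := e] else [U if e then [S [M id := e]]]]]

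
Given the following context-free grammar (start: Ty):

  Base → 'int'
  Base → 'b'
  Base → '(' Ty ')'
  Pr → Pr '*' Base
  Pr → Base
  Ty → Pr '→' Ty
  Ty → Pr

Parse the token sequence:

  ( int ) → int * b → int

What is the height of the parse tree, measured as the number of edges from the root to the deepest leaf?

[Ty [Pr [Base ( [Ty [Pr [Base int]]] )]] → [Ty [Pr [Pr [Base int]] * [Base b]] → [Ty [Pr [Base int]]]]]

6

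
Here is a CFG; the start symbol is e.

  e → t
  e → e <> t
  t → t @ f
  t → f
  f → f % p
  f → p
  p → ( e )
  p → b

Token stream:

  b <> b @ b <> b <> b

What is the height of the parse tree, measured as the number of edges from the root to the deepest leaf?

7

[e [e [e [e [t [f [p b]]]] <> [t [t [f [p b]]] @ [f [p b]]]] <> [t [f [p b]]]] <> [t [f [p b]]]]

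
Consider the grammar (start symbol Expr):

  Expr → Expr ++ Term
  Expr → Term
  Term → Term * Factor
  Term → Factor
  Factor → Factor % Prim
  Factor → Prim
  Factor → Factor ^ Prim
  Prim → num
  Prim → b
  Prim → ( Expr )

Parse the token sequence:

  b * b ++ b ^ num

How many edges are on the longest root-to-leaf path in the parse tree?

[Expr [Expr [Term [Term [Factor [Prim b]]] * [Factor [Prim b]]]] ++ [Term [Factor [Factor [Prim b]] ^ [Prim num]]]]

6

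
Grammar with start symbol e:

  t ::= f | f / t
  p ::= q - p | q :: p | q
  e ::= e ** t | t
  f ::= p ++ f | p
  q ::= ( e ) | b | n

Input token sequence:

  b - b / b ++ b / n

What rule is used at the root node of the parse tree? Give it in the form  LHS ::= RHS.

[e [t [f [p [q b] - [p [q b]]]] / [t [f [p [q b]] ++ [f [p [q b]]]] / [t [f [p [q n]]]]]]]

e ::= t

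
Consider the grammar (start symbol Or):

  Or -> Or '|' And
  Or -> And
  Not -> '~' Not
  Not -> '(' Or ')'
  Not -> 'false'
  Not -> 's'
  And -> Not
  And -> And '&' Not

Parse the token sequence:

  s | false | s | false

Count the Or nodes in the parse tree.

4

[Or [Or [Or [Or [And [Not s]]] | [And [Not false]]] | [And [Not s]]] | [And [Not false]]]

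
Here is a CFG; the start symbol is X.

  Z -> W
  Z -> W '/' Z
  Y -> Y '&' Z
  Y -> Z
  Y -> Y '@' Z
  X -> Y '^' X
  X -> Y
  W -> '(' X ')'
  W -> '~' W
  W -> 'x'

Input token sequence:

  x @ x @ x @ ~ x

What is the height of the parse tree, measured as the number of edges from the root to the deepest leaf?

7

[X [Y [Y [Y [Y [Z [W x]]] @ [Z [W x]]] @ [Z [W x]]] @ [Z [W ~ [W x]]]]]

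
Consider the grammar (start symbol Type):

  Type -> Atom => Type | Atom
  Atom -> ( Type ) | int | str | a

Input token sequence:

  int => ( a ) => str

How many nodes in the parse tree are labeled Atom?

4

[Type [Atom int] => [Type [Atom ( [Type [Atom a]] )] => [Type [Atom str]]]]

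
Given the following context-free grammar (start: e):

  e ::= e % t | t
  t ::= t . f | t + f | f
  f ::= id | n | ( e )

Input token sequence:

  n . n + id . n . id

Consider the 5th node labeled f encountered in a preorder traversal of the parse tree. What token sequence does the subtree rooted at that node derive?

id

[e [t [t [t [t [t [f n]] . [f n]] + [f id]] . [f n]] . [f id]]]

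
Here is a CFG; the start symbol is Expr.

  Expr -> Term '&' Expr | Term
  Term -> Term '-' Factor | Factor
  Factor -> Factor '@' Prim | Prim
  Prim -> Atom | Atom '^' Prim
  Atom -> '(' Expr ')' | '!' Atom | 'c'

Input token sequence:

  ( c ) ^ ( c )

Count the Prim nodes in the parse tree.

[Expr [Term [Factor [Prim [Atom ( [Expr [Term [Factor [Prim [Atom c]]]]] )] ^ [Prim [Atom ( [Expr [Term [Factor [Prim [Atom c]]]]] )]]]]]]

4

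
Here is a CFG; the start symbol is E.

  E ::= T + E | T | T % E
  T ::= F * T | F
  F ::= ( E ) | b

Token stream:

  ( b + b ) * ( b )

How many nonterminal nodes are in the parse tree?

14

[E [T [F ( [E [T [F b]] + [E [T [F b]]]] )] * [T [F ( [E [T [F b]]] )]]]]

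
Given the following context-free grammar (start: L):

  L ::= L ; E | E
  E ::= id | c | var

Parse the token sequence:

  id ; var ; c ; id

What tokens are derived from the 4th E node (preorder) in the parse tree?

[L [L [L [L [E id]] ; [E var]] ; [E c]] ; [E id]]

id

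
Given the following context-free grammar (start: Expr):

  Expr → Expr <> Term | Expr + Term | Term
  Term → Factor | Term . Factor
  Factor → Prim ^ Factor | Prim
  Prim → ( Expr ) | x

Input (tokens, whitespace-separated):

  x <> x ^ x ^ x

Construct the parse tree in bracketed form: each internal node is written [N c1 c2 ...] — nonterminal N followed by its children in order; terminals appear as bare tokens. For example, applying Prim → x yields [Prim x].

Expr
Expr <> Term
Term <> Term
Factor <> Term
Prim <> Term
x <> Term
x <> Factor
x <> Prim ^ Factor
x <> x ^ Factor
x <> x ^ Prim ^ Factor
x <> x ^ x ^ Factor
x <> x ^ x ^ Prim
x <> x ^ x ^ x

[Expr [Expr [Term [Factor [Prim x]]]] <> [Term [Factor [Prim x] ^ [Factor [Prim x] ^ [Factor [Prim x]]]]]]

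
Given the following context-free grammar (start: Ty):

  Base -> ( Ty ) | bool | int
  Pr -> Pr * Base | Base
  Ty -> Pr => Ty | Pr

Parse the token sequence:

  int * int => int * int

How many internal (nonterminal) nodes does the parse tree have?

[Ty [Pr [Pr [Base int]] * [Base int]] => [Ty [Pr [Pr [Base int]] * [Base int]]]]

10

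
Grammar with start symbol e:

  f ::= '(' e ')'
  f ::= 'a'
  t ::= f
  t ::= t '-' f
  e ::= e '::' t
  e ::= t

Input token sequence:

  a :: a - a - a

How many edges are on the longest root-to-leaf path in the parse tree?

5

[e [e [t [f a]]] :: [t [t [t [f a]] - [f a]] - [f a]]]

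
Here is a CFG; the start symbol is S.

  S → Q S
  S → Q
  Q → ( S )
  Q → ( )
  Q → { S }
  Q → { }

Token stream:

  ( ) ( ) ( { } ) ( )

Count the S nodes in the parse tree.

5

[S [Q ( )] [S [Q ( )] [S [Q ( [S [Q { }]] )] [S [Q ( )]]]]]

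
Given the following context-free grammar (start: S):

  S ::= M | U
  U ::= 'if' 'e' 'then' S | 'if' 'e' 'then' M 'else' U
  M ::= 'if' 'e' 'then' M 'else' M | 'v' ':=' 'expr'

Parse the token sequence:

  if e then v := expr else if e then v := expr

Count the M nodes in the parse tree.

2

[S [U if e then [M v := expr] else [U if e then [S [M v := expr]]]]]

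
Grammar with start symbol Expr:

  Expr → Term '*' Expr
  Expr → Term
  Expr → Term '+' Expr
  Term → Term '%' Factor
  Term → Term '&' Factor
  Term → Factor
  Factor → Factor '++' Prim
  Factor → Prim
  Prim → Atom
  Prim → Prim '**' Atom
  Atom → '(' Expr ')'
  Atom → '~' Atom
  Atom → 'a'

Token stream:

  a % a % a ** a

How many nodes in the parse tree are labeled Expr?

[Expr [Term [Term [Term [Factor [Prim [Atom a]]]] % [Factor [Prim [Atom a]]]] % [Factor [Prim [Prim [Atom a]] ** [Atom a]]]]]

1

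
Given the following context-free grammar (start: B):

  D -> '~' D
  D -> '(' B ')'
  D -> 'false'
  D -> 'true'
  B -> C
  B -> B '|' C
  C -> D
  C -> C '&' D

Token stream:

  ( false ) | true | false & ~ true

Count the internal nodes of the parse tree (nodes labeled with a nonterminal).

15

[B [B [B [C [D ( [B [C [D false]]] )]]] | [C [D true]]] | [C [C [D false]] & [D ~ [D true]]]]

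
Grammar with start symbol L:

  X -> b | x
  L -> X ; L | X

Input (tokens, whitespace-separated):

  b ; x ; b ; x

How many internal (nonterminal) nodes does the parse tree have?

8

[L [X b] ; [L [X x] ; [L [X b] ; [L [X x]]]]]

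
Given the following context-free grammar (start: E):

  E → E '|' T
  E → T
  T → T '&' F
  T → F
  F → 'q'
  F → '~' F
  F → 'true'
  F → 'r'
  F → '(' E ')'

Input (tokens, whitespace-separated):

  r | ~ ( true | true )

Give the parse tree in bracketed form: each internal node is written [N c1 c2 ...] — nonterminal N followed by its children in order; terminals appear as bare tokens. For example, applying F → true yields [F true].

[E [E [T [F r]]] | [T [F ~ [F ( [E [E [T [F true]]] | [T [F true]]] )]]]]

E
E | T
T | T
F | T
r | T
r | F
r | ~ F
r | ~ ( E )
r | ~ ( E | T )
r | ~ ( T | T )
r | ~ ( F | T )
r | ~ ( true | T )
r | ~ ( true | F )
r | ~ ( true | true )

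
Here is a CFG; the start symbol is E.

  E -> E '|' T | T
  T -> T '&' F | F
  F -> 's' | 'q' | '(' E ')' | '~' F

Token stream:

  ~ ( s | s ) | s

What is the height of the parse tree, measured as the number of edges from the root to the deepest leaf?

[E [E [T [F ~ [F ( [E [E [T [F s]]] | [T [F s]]] )]]]] | [T [F s]]]

9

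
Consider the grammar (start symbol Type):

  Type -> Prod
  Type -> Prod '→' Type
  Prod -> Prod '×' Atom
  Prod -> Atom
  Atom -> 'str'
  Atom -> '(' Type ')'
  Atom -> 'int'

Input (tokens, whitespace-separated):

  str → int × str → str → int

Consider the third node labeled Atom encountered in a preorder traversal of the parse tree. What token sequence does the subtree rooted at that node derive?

str

[Type [Prod [Atom str]] → [Type [Prod [Prod [Atom int]] × [Atom str]] → [Type [Prod [Atom str]] → [Type [Prod [Atom int]]]]]]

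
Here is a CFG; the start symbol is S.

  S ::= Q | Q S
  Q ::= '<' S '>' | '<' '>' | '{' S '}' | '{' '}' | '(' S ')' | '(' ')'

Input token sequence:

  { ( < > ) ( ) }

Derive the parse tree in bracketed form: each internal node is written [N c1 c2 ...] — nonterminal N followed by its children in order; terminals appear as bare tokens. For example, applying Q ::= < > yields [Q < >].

[S [Q { [S [Q ( [S [Q < >]] )] [S [Q ( )]]] }]]

S
Q
{ S }
{ Q S }
{ ( S ) S }
{ ( Q ) S }
{ ( < > ) S }
{ ( < > ) Q }
{ ( < > ) ( ) }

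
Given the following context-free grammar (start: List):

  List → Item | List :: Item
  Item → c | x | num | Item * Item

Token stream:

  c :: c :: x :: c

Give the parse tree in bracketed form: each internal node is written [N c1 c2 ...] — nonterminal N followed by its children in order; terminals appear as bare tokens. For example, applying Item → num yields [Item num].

[List [List [List [List [Item c]] :: [Item c]] :: [Item x]] :: [Item c]]

List
List :: Item
List :: Item :: Item
List :: Item :: Item :: Item
Item :: Item :: Item :: Item
c :: Item :: Item :: Item
c :: c :: Item :: Item
c :: c :: x :: Item
c :: c :: x :: c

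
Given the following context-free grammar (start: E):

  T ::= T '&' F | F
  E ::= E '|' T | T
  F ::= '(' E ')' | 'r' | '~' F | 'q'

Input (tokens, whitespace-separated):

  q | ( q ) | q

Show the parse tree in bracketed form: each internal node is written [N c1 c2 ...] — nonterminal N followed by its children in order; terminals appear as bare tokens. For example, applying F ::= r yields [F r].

[E [E [E [T [F q]]] | [T [F ( [E [T [F q]]] )]]] | [T [F q]]]

E
E | T
E | T | T
T | T | T
F | T | T
q | T | T
q | F | T
q | ( E ) | T
q | ( T ) | T
q | ( F ) | T
q | ( q ) | T
q | ( q ) | F
q | ( q ) | q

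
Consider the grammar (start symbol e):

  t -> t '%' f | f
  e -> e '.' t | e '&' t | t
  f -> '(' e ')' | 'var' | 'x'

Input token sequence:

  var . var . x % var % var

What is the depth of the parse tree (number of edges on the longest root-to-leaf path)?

[e [e [e [t [f var]]] . [t [f var]]] . [t [t [t [f x]] % [f var]] % [f var]]]

5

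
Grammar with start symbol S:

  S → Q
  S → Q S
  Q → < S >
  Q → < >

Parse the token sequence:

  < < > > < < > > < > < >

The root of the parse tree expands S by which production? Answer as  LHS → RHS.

[S [Q < [S [Q < >]] >] [S [Q < [S [Q < >]] >] [S [Q < >] [S [Q < >]]]]]

S → Q S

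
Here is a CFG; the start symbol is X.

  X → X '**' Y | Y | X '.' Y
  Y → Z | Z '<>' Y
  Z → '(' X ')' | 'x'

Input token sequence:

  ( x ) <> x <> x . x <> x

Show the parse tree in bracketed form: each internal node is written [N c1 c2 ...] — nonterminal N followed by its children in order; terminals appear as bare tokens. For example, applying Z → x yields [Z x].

X
X . Y
Y . Y
Z <> Y . Y
( X ) <> Y . Y
( Y ) <> Y . Y
( Z ) <> Y . Y
( x ) <> Y . Y
( x ) <> Z <> Y . Y
( x ) <> x <> Y . Y
( x ) <> x <> Z . Y
( x ) <> x <> x . Y
( x ) <> x <> x . Z <> Y
( x ) <> x <> x . x <> Y
( x ) <> x <> x . x <> Z
( x ) <> x <> x . x <> x

[X [X [Y [Z ( [X [Y [Z x]]] )] <> [Y [Z x] <> [Y [Z x]]]]] . [Y [Z x] <> [Y [Z x]]]]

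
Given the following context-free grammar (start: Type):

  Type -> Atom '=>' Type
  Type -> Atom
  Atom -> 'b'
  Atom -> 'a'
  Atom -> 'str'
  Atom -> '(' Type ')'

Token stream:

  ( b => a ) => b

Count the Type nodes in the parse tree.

[Type [Atom ( [Type [Atom b] => [Type [Atom a]]] )] => [Type [Atom b]]]

4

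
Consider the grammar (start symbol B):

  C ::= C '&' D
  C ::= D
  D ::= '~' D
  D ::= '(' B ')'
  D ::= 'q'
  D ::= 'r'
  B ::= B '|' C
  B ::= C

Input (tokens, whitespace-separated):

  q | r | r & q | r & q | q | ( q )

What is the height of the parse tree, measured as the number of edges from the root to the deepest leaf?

[B [B [B [B [B [B [C [D q]]] | [C [D r]]] | [C [C [D r]] & [D q]]] | [C [C [D r]] & [D q]]] | [C [D q]]] | [C [D ( [B [C [D q]]] )]]]

8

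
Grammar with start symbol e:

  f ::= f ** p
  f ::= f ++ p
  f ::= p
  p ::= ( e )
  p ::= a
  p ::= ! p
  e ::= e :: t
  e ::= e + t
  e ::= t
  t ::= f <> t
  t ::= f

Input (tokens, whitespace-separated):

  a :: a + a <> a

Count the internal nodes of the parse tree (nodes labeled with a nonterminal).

15

[e [e [e [t [f [p a]]]] :: [t [f [p a]]]] + [t [f [p a]] <> [t [f [p a]]]]]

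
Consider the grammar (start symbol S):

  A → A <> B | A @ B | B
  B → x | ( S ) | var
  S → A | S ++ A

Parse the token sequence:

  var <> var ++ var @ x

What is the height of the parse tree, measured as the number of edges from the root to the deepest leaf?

[S [S [A [A [B var]] <> [B var]]] ++ [A [A [B var]] @ [B x]]]

5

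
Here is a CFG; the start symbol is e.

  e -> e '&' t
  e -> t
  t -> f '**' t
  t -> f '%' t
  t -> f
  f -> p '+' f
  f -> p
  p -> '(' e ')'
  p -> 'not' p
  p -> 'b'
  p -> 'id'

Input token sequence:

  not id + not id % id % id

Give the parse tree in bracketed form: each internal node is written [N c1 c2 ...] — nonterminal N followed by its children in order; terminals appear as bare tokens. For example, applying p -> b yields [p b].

[e [t [f [p not [p id]] + [f [p not [p id]]]] % [t [f [p id]] % [t [f [p id]]]]]]

e
t
f % t
p + f % t
not p + f % t
not id + f % t
not id + p % t
not id + not p % t
not id + not id % t
not id + not id % f % t
not id + not id % p % t
not id + not id % id % t
not id + not id % id % f
not id + not id % id % p
not id + not id % id % id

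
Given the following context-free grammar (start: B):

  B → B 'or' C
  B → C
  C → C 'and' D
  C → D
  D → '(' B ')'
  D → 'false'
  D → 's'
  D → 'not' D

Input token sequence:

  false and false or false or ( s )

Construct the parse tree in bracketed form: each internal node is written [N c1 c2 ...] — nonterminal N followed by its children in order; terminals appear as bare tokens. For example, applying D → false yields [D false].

B
B or C
B or C or C
C or C or C
C and D or C or C
D and D or C or C
false and D or C or C
false and false or C or C
false and false or D or C
false and false or false or C
false and false or false or D
false and false or false or ( B )
false and false or false or ( C )
false and false or false or ( D )
false and false or false or ( s )

[B [B [B [C [C [D false]] and [D false]]] or [C [D false]]] or [C [D ( [B [C [D s]]] )]]]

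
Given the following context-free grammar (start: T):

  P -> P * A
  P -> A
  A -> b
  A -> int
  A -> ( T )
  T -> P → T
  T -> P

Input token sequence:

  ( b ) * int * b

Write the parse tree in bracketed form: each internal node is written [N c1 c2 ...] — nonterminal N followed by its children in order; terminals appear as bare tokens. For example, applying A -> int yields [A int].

T
P
P * A
P * A * A
A * A * A
( T ) * A * A
( P ) * A * A
( A ) * A * A
( b ) * A * A
( b ) * int * A
( b ) * int * b

[T [P [P [P [A ( [T [P [A b]]] )]] * [A int]] * [A b]]]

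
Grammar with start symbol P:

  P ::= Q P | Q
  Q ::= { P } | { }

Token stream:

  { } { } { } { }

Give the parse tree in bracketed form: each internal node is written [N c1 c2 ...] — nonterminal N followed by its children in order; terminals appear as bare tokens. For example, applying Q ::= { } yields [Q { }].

P
Q P
{ } P
{ } Q P
{ } { } P
{ } { } Q P
{ } { } { } P
{ } { } { } Q
{ } { } { } { }

[P [Q { }] [P [Q { }] [P [Q { }] [P [Q { }]]]]]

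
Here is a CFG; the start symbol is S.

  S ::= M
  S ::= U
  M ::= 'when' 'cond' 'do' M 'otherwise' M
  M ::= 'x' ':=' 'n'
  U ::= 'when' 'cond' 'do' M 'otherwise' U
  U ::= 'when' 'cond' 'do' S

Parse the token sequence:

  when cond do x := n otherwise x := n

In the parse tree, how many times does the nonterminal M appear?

[S [M when cond do [M x := n] otherwise [M x := n]]]

3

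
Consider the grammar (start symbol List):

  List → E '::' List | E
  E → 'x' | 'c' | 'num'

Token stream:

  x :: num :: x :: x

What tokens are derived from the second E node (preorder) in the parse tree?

num

[List [E x] :: [List [E num] :: [List [E x] :: [List [E x]]]]]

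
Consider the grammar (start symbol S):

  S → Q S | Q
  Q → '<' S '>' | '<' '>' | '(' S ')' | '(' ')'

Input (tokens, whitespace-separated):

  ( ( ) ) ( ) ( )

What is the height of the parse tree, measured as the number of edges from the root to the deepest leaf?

4

[S [Q ( [S [Q ( )]] )] [S [Q ( )] [S [Q ( )]]]]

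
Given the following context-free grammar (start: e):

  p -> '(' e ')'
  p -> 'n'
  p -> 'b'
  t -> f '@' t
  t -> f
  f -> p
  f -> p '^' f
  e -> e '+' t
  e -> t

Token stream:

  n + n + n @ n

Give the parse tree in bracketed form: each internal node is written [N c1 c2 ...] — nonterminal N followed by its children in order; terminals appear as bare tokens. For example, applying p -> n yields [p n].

[e [e [e [t [f [p n]]]] + [t [f [p n]]]] + [t [f [p n]] @ [t [f [p n]]]]]

e
e + t
e + t + t
t + t + t
f + t + t
p + t + t
n + t + t
n + f + t
n + p + t
n + n + t
n + n + f @ t
n + n + p @ t
n + n + n @ t
n + n + n @ f
n + n + n @ p
n + n + n @ n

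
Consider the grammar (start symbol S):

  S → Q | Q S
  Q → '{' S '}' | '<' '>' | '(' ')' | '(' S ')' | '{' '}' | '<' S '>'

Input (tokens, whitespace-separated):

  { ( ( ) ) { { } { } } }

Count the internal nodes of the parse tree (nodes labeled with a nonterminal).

12

[S [Q { [S [Q ( [S [Q ( )]] )] [S [Q { [S [Q { }] [S [Q { }]]] }]]] }]]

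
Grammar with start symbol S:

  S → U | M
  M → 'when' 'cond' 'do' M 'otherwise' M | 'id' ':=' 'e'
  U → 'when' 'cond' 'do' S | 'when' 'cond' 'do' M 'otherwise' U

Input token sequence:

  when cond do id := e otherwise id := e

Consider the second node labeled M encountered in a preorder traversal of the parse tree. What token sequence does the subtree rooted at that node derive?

[S [M when cond do [M id := e] otherwise [M id := e]]]

id := e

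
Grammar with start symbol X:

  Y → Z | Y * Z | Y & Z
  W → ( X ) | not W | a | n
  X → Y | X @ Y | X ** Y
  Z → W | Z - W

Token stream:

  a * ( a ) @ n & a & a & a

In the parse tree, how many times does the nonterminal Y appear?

[X [X [Y [Y [Z [W a]]] * [Z [W ( [X [Y [Z [W a]]]] )]]]] @ [Y [Y [Y [Y [Z [W n]]] & [Z [W a]]] & [Z [W a]]] & [Z [W a]]]]

7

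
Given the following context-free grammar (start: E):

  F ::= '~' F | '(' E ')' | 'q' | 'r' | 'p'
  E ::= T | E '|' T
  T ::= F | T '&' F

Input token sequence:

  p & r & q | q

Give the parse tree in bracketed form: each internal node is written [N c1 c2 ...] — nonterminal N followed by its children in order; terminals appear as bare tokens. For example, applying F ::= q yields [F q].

E
E | T
T | T
T & F | T
T & F & F | T
F & F & F | T
p & F & F | T
p & r & F | T
p & r & q | T
p & r & q | F
p & r & q | q

[E [E [T [T [T [F p]] & [F r]] & [F q]]] | [T [F q]]]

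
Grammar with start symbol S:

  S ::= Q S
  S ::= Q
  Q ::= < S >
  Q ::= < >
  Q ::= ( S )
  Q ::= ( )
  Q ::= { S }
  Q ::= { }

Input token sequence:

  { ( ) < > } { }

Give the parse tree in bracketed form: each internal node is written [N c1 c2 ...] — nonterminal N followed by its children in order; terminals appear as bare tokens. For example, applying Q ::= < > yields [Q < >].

S
Q S
{ S } S
{ Q S } S
{ ( ) S } S
{ ( ) Q } S
{ ( ) < > } S
{ ( ) < > } Q
{ ( ) < > } { }

[S [Q { [S [Q ( )] [S [Q < >]]] }] [S [Q { }]]]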